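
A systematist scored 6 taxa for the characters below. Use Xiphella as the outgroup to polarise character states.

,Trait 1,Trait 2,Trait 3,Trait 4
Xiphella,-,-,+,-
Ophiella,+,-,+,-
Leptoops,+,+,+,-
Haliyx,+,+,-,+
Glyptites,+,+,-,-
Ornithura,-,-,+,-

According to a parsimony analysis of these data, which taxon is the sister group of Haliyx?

Glyptites

Character polarity is set by the outgroup: the derived state is whichever differs from the outgroup's state, so for Trait 3 the derived state is '-', and for the remaining characters it is '+'.
Trait 1: derived state '+' in Glyptites, Haliyx, Leptoops, and Ophiella only — synapomorphy for {Glyptites, Haliyx, Leptoops, Ophiella}.
Trait 2 (derived state '+') is shared by Glyptites, Haliyx, and Leptoops — a synapomorphy uniting that clade.
Trait 3: derived state '-' in Glyptites and Haliyx only — synapomorphy for {Glyptites, Haliyx}.
Trait 4: derived state '+' in Haliyx only — an autapomorphy, so it tells us nothing about relationships among taxa.
Most parsimonious ingroup topology: ((Ophiella,(Leptoops,(Haliyx,Glyptites))),Ornithura).
Haliyx and Glyptites form a cherry on this tree, so they are sister taxa.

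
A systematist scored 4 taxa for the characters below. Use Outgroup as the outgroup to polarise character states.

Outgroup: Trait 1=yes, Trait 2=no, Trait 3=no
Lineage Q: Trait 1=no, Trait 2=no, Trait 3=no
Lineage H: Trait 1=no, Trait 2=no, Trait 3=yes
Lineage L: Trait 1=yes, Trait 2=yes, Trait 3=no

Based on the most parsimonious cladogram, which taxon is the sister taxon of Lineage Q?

Character polarity is set by the outgroup: the derived state is whichever differs from the outgroup's state, so for Trait 1 the derived state is 'no', and for the remaining characters it is 'yes'.
Trait 1: derived state 'no' in Lineage H and Lineage Q only — synapomorphy for {Lineage H, Lineage Q}.
Trait 2 (derived state 'yes') is unique to Lineage L (autapomorphy; uninformative for grouping).
Trait 3 (derived state 'yes') is unique to Lineage H (autapomorphy; uninformative for grouping).
Most parsimonious ingroup topology: ((Lineage Q,Lineage H),Lineage L).
Lineage Q and Lineage H form a cherry on this tree, so they are sister taxa.

Lineage H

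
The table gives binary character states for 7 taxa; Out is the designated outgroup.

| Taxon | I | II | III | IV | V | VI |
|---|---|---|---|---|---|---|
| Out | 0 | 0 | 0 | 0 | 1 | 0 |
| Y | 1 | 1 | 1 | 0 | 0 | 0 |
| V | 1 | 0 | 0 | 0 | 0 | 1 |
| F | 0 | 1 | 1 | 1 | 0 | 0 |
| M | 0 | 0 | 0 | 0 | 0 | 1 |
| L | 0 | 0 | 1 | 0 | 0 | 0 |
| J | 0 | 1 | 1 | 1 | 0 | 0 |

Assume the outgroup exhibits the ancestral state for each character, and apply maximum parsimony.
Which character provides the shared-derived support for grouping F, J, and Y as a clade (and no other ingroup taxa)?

Character polarity is set by the outgroup: the derived state is whichever differs from the outgroup's state, so for V the derived state is '0', and for the remaining characters it is '1'.
I groups V and Y, which is incompatible with the clades supported by the remaining characters; treating it as convergent (homoplasy) costs fewer steps than any alternative tree.
II: derived state '1' in F, J, and Y only — synapomorphy for {F, J, Y}.
III (derived state '1') is shared by F, J, L, and Y — a synapomorphy uniting that clade.
IV: derived state '1' in F and J only — synapomorphy for {F, J}.
V (derived state '0') is shared by all ingroup taxa — unites the whole ingroup.
VI: derived state '1' in M and V only — synapomorphy for {M, V}.
Most parsimonious ingroup topology: (((Y,(F,J)),L),(V,M)).
The clade {F, J, Y} is supported by II: its derived state '1' occurs in exactly those taxa and in no other taxon (including the outgroup).

II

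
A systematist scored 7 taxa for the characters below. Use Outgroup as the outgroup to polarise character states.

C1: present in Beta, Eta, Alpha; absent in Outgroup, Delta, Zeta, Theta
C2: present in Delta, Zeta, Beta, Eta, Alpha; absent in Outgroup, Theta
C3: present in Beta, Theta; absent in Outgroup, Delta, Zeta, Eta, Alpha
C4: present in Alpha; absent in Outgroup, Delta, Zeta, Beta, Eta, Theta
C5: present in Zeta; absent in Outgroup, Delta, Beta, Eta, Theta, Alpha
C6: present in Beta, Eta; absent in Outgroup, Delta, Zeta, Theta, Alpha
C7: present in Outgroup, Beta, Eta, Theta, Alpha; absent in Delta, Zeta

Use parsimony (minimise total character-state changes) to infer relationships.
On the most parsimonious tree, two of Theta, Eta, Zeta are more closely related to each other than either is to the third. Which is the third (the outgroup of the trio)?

Theta

Character polarity is set by the outgroup: the derived state is whichever differs from the outgroup's state, so for C7 the derived state is 'absent', and for the remaining characters it is 'present'.
C1 (derived state 'present') is shared by Alpha, Beta, and Eta — a synapomorphy uniting that clade.
C2: derived state 'present' in Alpha, Beta, Delta, Eta, and Zeta only — synapomorphy for {Alpha, Beta, Delta, Eta, Zeta}.
C3 (state 'present') occurs in Beta and Theta but conflicts with the nesting implied by the other characters — most parsimoniously interpreted as homoplasy.
C4: derived state 'present' in Alpha only — an autapomorphy, so it tells us nothing about relationships among taxa.
C5: derived state 'present' in Zeta only — an autapomorphy, so it tells us nothing about relationships among taxa.
Only Beta and Eta show the derived state 'present' for C6, supporting them as a clade.
Only Delta and Zeta show the derived state 'absent' for C7, supporting them as a clade.
Most parsimonious ingroup topology: (((Delta,Zeta),((Beta,Eta),Alpha)),Theta).
Eta and Zeta share a more recent common ancestor with each other than either does with Theta, so Theta is the least closely related of the three.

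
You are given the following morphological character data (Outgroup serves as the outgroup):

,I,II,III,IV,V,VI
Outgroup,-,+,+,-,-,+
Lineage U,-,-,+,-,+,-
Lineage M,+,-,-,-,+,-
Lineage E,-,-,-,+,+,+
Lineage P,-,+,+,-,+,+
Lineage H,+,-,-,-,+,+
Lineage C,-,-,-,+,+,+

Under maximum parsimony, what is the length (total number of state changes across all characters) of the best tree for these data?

7

Character polarity is set by the outgroup: the derived state is whichever differs from the outgroup's state, so for II, III, VI the derived state is '-', and for the remaining characters it is '+'.
I: derived state '+' in Lineage H and Lineage M only — synapomorphy for {Lineage H, Lineage M}.
II: derived state '-' in Lineage C, Lineage E, Lineage H, Lineage M, and Lineage U only — synapomorphy for {Lineage C, Lineage E, Lineage H, Lineage M, Lineage U}.
III (derived state '-') is shared by Lineage C, Lineage E, Lineage H, and Lineage M — a synapomorphy uniting that clade.
IV (derived state '+') is shared by Lineage C and Lineage E — a synapomorphy uniting that clade.
All ingroup taxa share the derived state '+' for V; it defines the ingroup but does not resolve relationships within it.
VI (state '-') occurs in Lineage M and Lineage U but conflicts with the nesting implied by the other characters — most parsimoniously interpreted as homoplasy.
Most parsimonious ingroup topology: ((Lineage U,((Lineage M,Lineage H),(Lineage E,Lineage C))),Lineage P).
Changes per character on this tree: I: 1; II: 1; III: 1; IV: 1; V: 1; VI: 2.
Total = 7.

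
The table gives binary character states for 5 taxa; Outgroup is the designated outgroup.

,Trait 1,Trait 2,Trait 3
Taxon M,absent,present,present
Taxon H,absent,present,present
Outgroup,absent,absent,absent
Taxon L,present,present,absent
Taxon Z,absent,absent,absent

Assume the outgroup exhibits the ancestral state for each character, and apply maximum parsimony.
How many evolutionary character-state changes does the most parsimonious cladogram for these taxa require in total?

The outgroup has state 'absent' for every character, so 'present' is the derived state throughout.
Trait 1: derived state 'present' in Taxon L only — an autapomorphy, so it tells us nothing about relationships among taxa.
Trait 2: derived state 'present' in Taxon H, Taxon L, and Taxon M only — synapomorphy for {Taxon H, Taxon L, Taxon M}.
Trait 3 (derived state 'present') is shared by Taxon H and Taxon M — a synapomorphy uniting that clade.
Most parsimonious ingroup topology: (Taxon Z,(Taxon L,(Taxon H,Taxon M))).
Changes per character on this tree: Trait 1: 1; Trait 2: 1; Trait 3: 1.
Total = 3.

3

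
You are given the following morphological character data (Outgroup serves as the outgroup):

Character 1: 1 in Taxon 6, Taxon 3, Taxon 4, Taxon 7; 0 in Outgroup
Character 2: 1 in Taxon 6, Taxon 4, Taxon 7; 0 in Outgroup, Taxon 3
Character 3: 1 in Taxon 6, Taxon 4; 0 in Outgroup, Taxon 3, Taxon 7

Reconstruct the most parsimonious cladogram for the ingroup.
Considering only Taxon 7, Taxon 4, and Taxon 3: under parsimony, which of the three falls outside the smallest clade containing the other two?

The outgroup has state '0' for every character, so '1' is the derived state throughout.
Character 1 (derived state '1') is shared by all ingroup taxa — unites the whole ingroup.
Character 2: derived state '1' in Taxon 4, Taxon 6, and Taxon 7 only — synapomorphy for {Taxon 4, Taxon 6, Taxon 7}.
Character 3 (derived state '1') is shared by Taxon 4 and Taxon 6 — a synapomorphy uniting that clade.
Most parsimonious ingroup topology: (((Taxon 6,Taxon 4),Taxon 7),Taxon 3).
Taxon 4 and Taxon 7 share a more recent common ancestor with each other than either does with Taxon 3, so Taxon 3 is the least closely related of the three.

Taxon 3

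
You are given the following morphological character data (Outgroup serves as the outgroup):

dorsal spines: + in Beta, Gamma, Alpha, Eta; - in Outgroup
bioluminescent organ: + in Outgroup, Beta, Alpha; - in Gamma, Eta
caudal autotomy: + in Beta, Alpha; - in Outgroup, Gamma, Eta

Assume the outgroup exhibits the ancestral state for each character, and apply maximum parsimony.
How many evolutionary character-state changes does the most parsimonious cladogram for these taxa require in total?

3

Character polarity is set by the outgroup: the derived state is whichever differs from the outgroup's state, so for bioluminescent organ the derived state is '-', and for the remaining characters it is '+'.
All ingroup taxa share the derived state '+' for dorsal spines; it defines the ingroup but does not resolve relationships within it.
Only Eta and Gamma show the derived state '-' for bioluminescent organ, supporting them as a clade.
caudal autotomy (derived state '+') is shared by Alpha and Beta — a synapomorphy uniting that clade.
Most parsimonious ingroup topology: ((Beta,Alpha),(Gamma,Eta)).
Changes per character on this tree: dorsal spines: 1; bioluminescent organ: 1; caudal autotomy: 1.
Total = 3.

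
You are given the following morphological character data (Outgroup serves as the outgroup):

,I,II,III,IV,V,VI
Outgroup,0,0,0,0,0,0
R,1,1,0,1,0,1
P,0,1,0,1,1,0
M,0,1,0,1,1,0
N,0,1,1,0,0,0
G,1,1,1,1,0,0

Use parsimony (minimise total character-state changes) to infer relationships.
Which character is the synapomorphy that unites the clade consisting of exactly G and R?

I

The outgroup has state '0' for every character, so '1' is the derived state throughout.
Only G and R show the derived state '1' for I, supporting them as a clade.
All ingroup taxa share the derived state '1' for II; it defines the ingroup but does not resolve relationships within it.
III (state '1') occurs in G and N but conflicts with the nesting implied by the other characters — most parsimoniously interpreted as homoplasy.
IV (derived state '1') is shared by G, M, P, and R — a synapomorphy uniting that clade.
V (derived state '1') is shared by M and P — a synapomorphy uniting that clade.
VI: derived state '1' in R only — an autapomorphy, so it tells us nothing about relationships among taxa.
Most parsimonious ingroup topology: (N,((M,P),(R,G))).
The clade {G, R} is supported by I: its derived state '1' occurs in exactly those taxa and in no other taxon (including the outgroup).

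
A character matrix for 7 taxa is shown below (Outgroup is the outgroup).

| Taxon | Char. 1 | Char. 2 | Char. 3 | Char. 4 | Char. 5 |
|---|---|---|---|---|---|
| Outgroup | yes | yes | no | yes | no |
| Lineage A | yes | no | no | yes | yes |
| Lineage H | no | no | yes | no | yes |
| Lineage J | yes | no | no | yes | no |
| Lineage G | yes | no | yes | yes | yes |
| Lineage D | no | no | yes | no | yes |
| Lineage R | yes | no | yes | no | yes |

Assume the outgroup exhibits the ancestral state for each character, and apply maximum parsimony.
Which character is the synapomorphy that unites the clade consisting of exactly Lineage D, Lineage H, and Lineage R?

Character polarity is set by the outgroup: the derived state is whichever differs from the outgroup's state, so for Char. 1, Char. 2, Char. 4 the derived state is 'no', and for the remaining characters it is 'yes'.
Char. 1 (derived state 'no') is shared by Lineage D and Lineage H — a synapomorphy uniting that clade.
Char. 2 (derived state 'no') is shared by all ingroup taxa — unites the whole ingroup.
Char. 3: derived state 'yes' in Lineage D, Lineage G, Lineage H, and Lineage R only — synapomorphy for {Lineage D, Lineage G, Lineage H, Lineage R}.
Char. 4 (derived state 'no') is shared by Lineage D, Lineage H, and Lineage R — a synapomorphy uniting that clade.
Char. 5: derived state 'yes' in Lineage A, Lineage D, Lineage G, Lineage H, and Lineage R only — synapomorphy for {Lineage A, Lineage D, Lineage G, Lineage H, Lineage R}.
Most parsimonious ingroup topology: ((Lineage A,(((Lineage H,Lineage D),Lineage R),Lineage G)),Lineage J).
The clade {Lineage D, Lineage H, Lineage R} is supported by Char. 4: its derived state 'no' occurs in exactly those taxa and in no other taxon (including the outgroup).

Char. 4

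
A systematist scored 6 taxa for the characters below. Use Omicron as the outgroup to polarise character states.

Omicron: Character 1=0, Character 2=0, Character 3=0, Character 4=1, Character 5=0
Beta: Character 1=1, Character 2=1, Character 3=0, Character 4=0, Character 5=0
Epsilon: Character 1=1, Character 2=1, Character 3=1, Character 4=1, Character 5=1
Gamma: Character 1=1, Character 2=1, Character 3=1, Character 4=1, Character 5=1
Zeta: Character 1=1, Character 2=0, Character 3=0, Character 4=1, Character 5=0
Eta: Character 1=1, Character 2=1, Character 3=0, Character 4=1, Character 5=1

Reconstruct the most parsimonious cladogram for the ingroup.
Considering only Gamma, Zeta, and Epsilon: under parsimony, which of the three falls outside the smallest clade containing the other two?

Zeta

Character polarity is set by the outgroup: the derived state is whichever differs from the outgroup's state, so for Character 4 the derived state is '0', and for the remaining characters it is '1'.
All ingroup taxa share the derived state '1' for Character 1; it defines the ingroup but does not resolve relationships within it.
Character 2: derived state '1' in Beta, Epsilon, Eta, and Gamma only — synapomorphy for {Beta, Epsilon, Eta, Gamma}.
Only Epsilon and Gamma show the derived state '1' for Character 3, supporting them as a clade.
Character 4 (derived state '0') is unique to Beta (autapomorphy; uninformative for grouping).
Only Epsilon, Eta, and Gamma show the derived state '1' for Character 5, supporting them as a clade.
Most parsimonious ingroup topology: ((Beta,((Epsilon,Gamma),Eta)),Zeta).
Epsilon and Gamma share a more recent common ancestor with each other than either does with Zeta, so Zeta is the least closely related of the three.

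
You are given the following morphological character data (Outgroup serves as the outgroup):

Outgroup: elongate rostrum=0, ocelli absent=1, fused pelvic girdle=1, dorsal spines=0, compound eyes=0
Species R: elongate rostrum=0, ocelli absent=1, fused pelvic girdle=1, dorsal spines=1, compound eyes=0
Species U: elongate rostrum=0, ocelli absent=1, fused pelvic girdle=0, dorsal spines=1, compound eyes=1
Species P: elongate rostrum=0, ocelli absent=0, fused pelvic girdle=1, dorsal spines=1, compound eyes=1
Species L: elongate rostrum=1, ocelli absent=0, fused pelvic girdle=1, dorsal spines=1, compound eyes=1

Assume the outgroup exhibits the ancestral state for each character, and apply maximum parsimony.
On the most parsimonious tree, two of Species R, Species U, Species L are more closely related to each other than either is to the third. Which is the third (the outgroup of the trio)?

Character polarity is set by the outgroup: the derived state is whichever differs from the outgroup's state, so for ocelli absent, fused pelvic girdle the derived state is '0', and for the remaining characters it is '1'.
elongate rostrum (derived state '1') is unique to Species L (autapomorphy; uninformative for grouping).
ocelli absent: derived state '0' in Species L and Species P only — synapomorphy for {Species L, Species P}.
fused pelvic girdle (derived state '0') is unique to Species U (autapomorphy; uninformative for grouping).
All ingroup taxa share the derived state '1' for dorsal spines; it defines the ingroup but does not resolve relationships within it.
Only Species L, Species P, and Species U show the derived state '1' for compound eyes, supporting them as a clade.
Most parsimonious ingroup topology: (Species R,(Species U,(Species P,Species L))).
Species U and Species L share a more recent common ancestor with each other than either does with Species R, so Species R is the least closely related of the three.

Species R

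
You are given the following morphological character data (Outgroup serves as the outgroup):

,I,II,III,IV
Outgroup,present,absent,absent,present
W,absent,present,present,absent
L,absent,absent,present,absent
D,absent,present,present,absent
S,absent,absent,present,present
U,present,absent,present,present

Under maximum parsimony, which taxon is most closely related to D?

W

Character polarity is set by the outgroup: the derived state is whichever differs from the outgroup's state, so for I, IV the derived state is 'absent', and for the remaining characters it is 'present'.
I (derived state 'absent') is shared by D, L, S, and W — a synapomorphy uniting that clade.
II (derived state 'present') is shared by D and W — a synapomorphy uniting that clade.
III (derived state 'present') is shared by all ingroup taxa — unites the whole ingroup.
IV (derived state 'absent') is shared by D, L, and W — a synapomorphy uniting that clade.
Most parsimonious ingroup topology: ((((W,D),L),S),U).
D and W form a cherry on this tree, so they are sister taxa.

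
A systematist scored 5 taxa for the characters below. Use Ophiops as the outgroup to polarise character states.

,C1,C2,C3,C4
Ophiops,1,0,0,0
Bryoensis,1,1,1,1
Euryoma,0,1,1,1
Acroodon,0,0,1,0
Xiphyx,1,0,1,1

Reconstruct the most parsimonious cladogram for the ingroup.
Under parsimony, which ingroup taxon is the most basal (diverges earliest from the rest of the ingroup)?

Acroodon

Character polarity is set by the outgroup: the derived state is whichever differs from the outgroup's state, so for C1 the derived state is '0', and for the remaining characters it is '1'.
C1 (state '0') occurs in Acroodon and Euryoma but conflicts with the nesting implied by the other characters — most parsimoniously interpreted as homoplasy.
Only Bryoensis and Euryoma show the derived state '1' for C2, supporting them as a clade.
All ingroup taxa share the derived state '1' for C3; it defines the ingroup but does not resolve relationships within it.
C4 (derived state '1') is shared by Bryoensis, Euryoma, and Xiphyx — a synapomorphy uniting that clade.
Most parsimonious ingroup topology: (((Bryoensis,Euryoma),Xiphyx),Acroodon).
Acroodon is sister to the clade containing all other ingroup taxa, so it is the earliest-diverging (most basal) ingroup lineage.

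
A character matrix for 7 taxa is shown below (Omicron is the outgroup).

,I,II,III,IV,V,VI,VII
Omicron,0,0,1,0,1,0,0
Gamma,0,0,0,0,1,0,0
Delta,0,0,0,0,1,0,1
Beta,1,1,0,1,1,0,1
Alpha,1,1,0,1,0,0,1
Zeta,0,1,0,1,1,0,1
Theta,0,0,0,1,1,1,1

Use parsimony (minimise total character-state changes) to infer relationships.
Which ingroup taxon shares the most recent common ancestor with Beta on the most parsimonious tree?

Alpha

Character polarity is set by the outgroup: the derived state is whichever differs from the outgroup's state, so for III, V the derived state is '0', and for the remaining characters it is '1'.
Only Alpha and Beta show the derived state '1' for I, supporting them as a clade.
II (derived state '1') is shared by Alpha, Beta, and Zeta — a synapomorphy uniting that clade.
III (derived state '0') is shared by all ingroup taxa — unites the whole ingroup.
IV (derived state '1') is shared by Alpha, Beta, Theta, and Zeta — a synapomorphy uniting that clade.
V: derived state '0' in Alpha only — an autapomorphy, so it tells us nothing about relationships among taxa.
VI (derived state '1') is unique to Theta (autapomorphy; uninformative for grouping).
VII (derived state '1') is shared by Alpha, Beta, Delta, Theta, and Zeta — a synapomorphy uniting that clade.
Most parsimonious ingroup topology: (Gamma,(Delta,(((Beta,Alpha),Zeta),Theta))).
Beta and Alpha form a cherry on this tree, so they are sister taxa.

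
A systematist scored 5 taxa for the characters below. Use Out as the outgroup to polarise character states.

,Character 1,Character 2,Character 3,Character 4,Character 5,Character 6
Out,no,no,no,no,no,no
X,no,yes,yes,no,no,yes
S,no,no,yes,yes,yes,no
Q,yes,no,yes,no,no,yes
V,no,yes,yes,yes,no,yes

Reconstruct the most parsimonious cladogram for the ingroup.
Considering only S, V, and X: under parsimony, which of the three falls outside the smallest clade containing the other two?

S

The outgroup has state 'no' for every character, so 'yes' is the derived state throughout.
Character 1 (derived state 'yes') is unique to Q (autapomorphy; uninformative for grouping).
Character 2 (derived state 'yes') is shared by V and X — a synapomorphy uniting that clade.
Character 3 (derived state 'yes') is shared by all ingroup taxa — unites the whole ingroup.
Character 4 groups S and V, which is incompatible with the clades supported by the remaining characters; treating it as convergent (homoplasy) costs fewer steps than any alternative tree.
Character 5: derived state 'yes' in S only — an autapomorphy, so it tells us nothing about relationships among taxa.
Character 6: derived state 'yes' in Q, V, and X only — synapomorphy for {Q, V, X}.
Most parsimonious ingroup topology: (((X,V),Q),S).
V and X share a more recent common ancestor with each other than either does with S, so S is the least closely related of the three.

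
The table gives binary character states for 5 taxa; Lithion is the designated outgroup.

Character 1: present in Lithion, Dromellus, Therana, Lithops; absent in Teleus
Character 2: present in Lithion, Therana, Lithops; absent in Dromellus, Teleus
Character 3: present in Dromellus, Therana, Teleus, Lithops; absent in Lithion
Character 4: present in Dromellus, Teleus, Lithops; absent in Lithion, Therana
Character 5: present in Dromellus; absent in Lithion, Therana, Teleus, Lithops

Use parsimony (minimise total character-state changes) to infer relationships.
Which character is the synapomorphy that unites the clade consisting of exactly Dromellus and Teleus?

Character polarity is set by the outgroup: the derived state is whichever differs from the outgroup's state, so for Character 1, Character 2 the derived state is 'absent', and for the remaining characters it is 'present'.
Character 1 (derived state 'absent') is unique to Teleus (autapomorphy; uninformative for grouping).
Only Dromellus and Teleus show the derived state 'absent' for Character 2, supporting them as a clade.
Character 3 (derived state 'present') is shared by all ingroup taxa — unites the whole ingroup.
Character 4: derived state 'present' in Dromellus, Lithops, and Teleus only — synapomorphy for {Dromellus, Lithops, Teleus}.
Character 5 (derived state 'present') is unique to Dromellus (autapomorphy; uninformative for grouping).
Most parsimonious ingroup topology: (((Dromellus,Teleus),Lithops),Therana).
The clade {Dromellus, Teleus} is supported by Character 2: its derived state 'absent' occurs in exactly those taxa and in no other taxon (including the outgroup).

Character 2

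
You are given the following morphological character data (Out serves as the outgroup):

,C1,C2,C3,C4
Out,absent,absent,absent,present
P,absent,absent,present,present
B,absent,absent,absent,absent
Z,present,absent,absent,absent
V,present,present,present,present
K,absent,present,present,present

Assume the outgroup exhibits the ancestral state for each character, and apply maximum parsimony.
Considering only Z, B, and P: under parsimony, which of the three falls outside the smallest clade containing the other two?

P

Character polarity is set by the outgroup: the derived state is whichever differs from the outgroup's state, so for C4 the derived state is 'absent', and for the remaining characters it is 'present'.
C1 (state 'present') occurs in V and Z but conflicts with the nesting implied by the other characters — most parsimoniously interpreted as homoplasy.
Only K and V show the derived state 'present' for C2, supporting them as a clade.
C3 (derived state 'present') is shared by K, P, and V — a synapomorphy uniting that clade.
Only B and Z show the derived state 'absent' for C4, supporting them as a clade.
Most parsimonious ingroup topology: ((P,(V,K)),(B,Z)).
B and Z share a more recent common ancestor with each other than either does with P, so P is the least closely related of the three.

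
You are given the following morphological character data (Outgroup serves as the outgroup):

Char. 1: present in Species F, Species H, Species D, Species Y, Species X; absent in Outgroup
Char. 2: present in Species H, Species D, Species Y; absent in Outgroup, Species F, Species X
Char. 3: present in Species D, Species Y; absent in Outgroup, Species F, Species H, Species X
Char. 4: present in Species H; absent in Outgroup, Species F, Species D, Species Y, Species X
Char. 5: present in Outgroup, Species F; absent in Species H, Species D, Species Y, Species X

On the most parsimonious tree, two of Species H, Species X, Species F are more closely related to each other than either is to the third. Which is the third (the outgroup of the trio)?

Species F

Character polarity is set by the outgroup: the derived state is whichever differs from the outgroup's state, so for Char. 5 the derived state is 'absent', and for the remaining characters it is 'present'.
All ingroup taxa share the derived state 'present' for Char. 1; it defines the ingroup but does not resolve relationships within it.
Only Species D, Species H, and Species Y show the derived state 'present' for Char. 2, supporting them as a clade.
Char. 3 (derived state 'present') is shared by Species D and Species Y — a synapomorphy uniting that clade.
Char. 4 (derived state 'present') is unique to Species H (autapomorphy; uninformative for grouping).
Char. 5 (derived state 'absent') is shared by Species D, Species H, Species X, and Species Y — a synapomorphy uniting that clade.
Most parsimonious ingroup topology: (Species F,((Species H,(Species D,Species Y)),Species X)).
Species H and Species X share a more recent common ancestor with each other than either does with Species F, so Species F is the least closely related of the three.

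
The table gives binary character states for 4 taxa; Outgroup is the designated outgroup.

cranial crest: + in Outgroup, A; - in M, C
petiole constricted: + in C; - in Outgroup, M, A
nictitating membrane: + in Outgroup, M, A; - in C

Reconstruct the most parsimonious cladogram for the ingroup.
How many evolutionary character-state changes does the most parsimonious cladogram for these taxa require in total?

3

Character polarity is set by the outgroup: the derived state is whichever differs from the outgroup's state, so for cranial crest, nictitating membrane the derived state is '-', and for the remaining characters it is '+'.
Only C and M show the derived state '-' for cranial crest, supporting them as a clade.
petiole constricted: derived state '+' in C only — an autapomorphy, so it tells us nothing about relationships among taxa.
nictitating membrane (derived state '-') is unique to C (autapomorphy; uninformative for grouping).
Most parsimonious ingroup topology: ((M,C),A).
Changes per character on this tree: cranial crest: 1; petiole constricted: 1; nictitating membrane: 1.
Total = 3.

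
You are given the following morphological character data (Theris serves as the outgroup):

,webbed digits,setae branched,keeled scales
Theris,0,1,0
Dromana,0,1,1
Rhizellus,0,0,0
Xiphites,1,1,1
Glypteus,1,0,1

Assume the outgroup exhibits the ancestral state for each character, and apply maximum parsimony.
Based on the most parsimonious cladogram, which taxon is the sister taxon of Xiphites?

Character polarity is set by the outgroup: the derived state is whichever differs from the outgroup's state, so for setae branched the derived state is '0', and for the remaining characters it is '1'.
webbed digits (derived state '1') is shared by Glypteus and Xiphites — a synapomorphy uniting that clade.
setae branched groups Glypteus and Rhizellus, which is incompatible with the clades supported by the remaining characters; treating it as convergent (homoplasy) costs fewer steps than any alternative tree.
Only Dromana, Glypteus, and Xiphites show the derived state '1' for keeled scales, supporting them as a clade.
Most parsimonious ingroup topology: ((Dromana,(Xiphites,Glypteus)),Rhizellus).
Xiphites and Glypteus form a cherry on this tree, so they are sister taxa.

Glypteus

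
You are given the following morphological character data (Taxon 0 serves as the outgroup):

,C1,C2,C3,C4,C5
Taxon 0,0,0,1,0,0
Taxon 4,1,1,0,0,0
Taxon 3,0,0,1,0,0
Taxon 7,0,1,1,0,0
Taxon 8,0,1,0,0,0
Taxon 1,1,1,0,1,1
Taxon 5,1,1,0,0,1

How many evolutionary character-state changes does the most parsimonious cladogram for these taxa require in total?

5

Character polarity is set by the outgroup: the derived state is whichever differs from the outgroup's state, so for C3 the derived state is '0', and for the remaining characters it is '1'.
C1: derived state '1' in Taxon 1, Taxon 4, and Taxon 5 only — synapomorphy for {Taxon 1, Taxon 4, Taxon 5}.
C2 (derived state '1') is shared by Taxon 1, Taxon 4, Taxon 5, Taxon 7, and Taxon 8 — a synapomorphy uniting that clade.
Only Taxon 1, Taxon 4, Taxon 5, and Taxon 8 show the derived state '0' for C3, supporting them as a clade.
C4 (derived state '1') is unique to Taxon 1 (autapomorphy; uninformative for grouping).
Only Taxon 1 and Taxon 5 show the derived state '1' for C5, supporting them as a clade.
Most parsimonious ingroup topology: ((((Taxon 4,(Taxon 1,Taxon 5)),Taxon 8),Taxon 7),Taxon 3).
Changes per character on this tree: C1: 1; C2: 1; C3: 1; C4: 1; C5: 1.
Total = 5.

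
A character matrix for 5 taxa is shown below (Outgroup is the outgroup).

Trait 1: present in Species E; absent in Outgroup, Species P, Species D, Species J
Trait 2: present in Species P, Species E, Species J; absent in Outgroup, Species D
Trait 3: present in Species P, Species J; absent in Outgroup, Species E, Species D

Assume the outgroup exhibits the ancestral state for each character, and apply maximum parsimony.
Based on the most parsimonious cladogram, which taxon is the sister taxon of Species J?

The outgroup has state 'absent' for every character, so 'present' is the derived state throughout.
Trait 1 (derived state 'present') is unique to Species E (autapomorphy; uninformative for grouping).
Trait 2 (derived state 'present') is shared by Species E, Species J, and Species P — a synapomorphy uniting that clade.
Trait 3: derived state 'present' in Species J and Species P only — synapomorphy for {Species J, Species P}.
Most parsimonious ingroup topology: (((Species P,Species J),Species E),Species D).
Species J and Species P form a cherry on this tree, so they are sister taxa.

Species P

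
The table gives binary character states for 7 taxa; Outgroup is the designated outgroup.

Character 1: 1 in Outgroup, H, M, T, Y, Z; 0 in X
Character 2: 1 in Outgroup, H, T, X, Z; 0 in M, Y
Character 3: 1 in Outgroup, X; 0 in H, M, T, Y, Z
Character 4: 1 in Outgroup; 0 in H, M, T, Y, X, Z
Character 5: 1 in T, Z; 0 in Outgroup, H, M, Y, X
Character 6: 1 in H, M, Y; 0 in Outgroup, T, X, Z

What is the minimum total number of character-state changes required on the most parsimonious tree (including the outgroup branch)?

6

Character polarity is set by the outgroup: the derived state is whichever differs from the outgroup's state, so for Character 1, Character 2, Character 3, Character 4 the derived state is '0', and for the remaining characters it is '1'.
Character 1: derived state '0' in X only — an autapomorphy, so it tells us nothing about relationships among taxa.
Character 2 (derived state '0') is shared by M and Y — a synapomorphy uniting that clade.
Only H, M, T, Y, and Z show the derived state '0' for Character 3, supporting them as a clade.
All ingroup taxa share the derived state '0' for Character 4; it defines the ingroup but does not resolve relationships within it.
Character 5 (derived state '1') is shared by T and Z — a synapomorphy uniting that clade.
Only H, M, and Y show the derived state '1' for Character 6, supporting them as a clade.
Most parsimonious ingroup topology: (((H,(M,Y)),(T,Z)),X).
Changes per character on this tree: Character 1: 1; Character 2: 1; Character 3: 1; Character 4: 1; Character 5: 1; Character 6: 1.
Total = 6.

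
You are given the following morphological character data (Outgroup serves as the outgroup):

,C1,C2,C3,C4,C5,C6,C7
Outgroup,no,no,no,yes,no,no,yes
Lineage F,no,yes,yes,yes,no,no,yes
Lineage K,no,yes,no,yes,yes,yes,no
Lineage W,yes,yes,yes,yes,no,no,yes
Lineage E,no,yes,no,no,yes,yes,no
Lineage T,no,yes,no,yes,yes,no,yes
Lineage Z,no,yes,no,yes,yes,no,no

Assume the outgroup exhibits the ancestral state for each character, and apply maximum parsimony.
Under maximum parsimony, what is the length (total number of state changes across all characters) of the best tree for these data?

7

Character polarity is set by the outgroup: the derived state is whichever differs from the outgroup's state, so for C4, C7 the derived state is 'no', and for the remaining characters it is 'yes'.
C1 (derived state 'yes') is unique to Lineage W (autapomorphy; uninformative for grouping).
C2 (derived state 'yes') is shared by all ingroup taxa — unites the whole ingroup.
C3: derived state 'yes' in Lineage F and Lineage W only — synapomorphy for {Lineage F, Lineage W}.
C4: derived state 'no' in Lineage E only — an autapomorphy, so it tells us nothing about relationships among taxa.
C5 (derived state 'yes') is shared by Lineage E, Lineage K, Lineage T, and Lineage Z — a synapomorphy uniting that clade.
C6 (derived state 'yes') is shared by Lineage E and Lineage K — a synapomorphy uniting that clade.
C7: derived state 'no' in Lineage E, Lineage K, and Lineage Z only — synapomorphy for {Lineage E, Lineage K, Lineage Z}.
Most parsimonious ingroup topology: ((Lineage F,Lineage W),(((Lineage K,Lineage E),Lineage Z),Lineage T)).
Changes per character on this tree: C1: 1; C2: 1; C3: 1; C4: 1; C5: 1; C6: 1; C7: 1.
Total = 7.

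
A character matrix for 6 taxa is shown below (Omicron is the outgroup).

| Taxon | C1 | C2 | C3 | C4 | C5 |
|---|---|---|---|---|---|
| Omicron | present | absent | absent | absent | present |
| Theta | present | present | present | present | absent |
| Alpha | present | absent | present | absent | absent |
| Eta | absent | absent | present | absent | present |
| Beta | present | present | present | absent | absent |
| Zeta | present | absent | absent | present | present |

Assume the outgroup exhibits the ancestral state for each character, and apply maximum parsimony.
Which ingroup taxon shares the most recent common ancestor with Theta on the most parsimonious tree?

Character polarity is set by the outgroup: the derived state is whichever differs from the outgroup's state, so for C1, C5 the derived state is 'absent', and for the remaining characters it is 'present'.
C1 (derived state 'absent') is unique to Eta (autapomorphy; uninformative for grouping).
Only Beta and Theta show the derived state 'present' for C2, supporting them as a clade.
C3: derived state 'present' in Alpha, Beta, Eta, and Theta only — synapomorphy for {Alpha, Beta, Eta, Theta}.
C4 groups Theta and Zeta, which is incompatible with the clades supported by the remaining characters; treating it as convergent (homoplasy) costs fewer steps than any alternative tree.
C5 (derived state 'absent') is shared by Alpha, Beta, and Theta — a synapomorphy uniting that clade.
Most parsimonious ingroup topology: ((((Theta,Beta),Alpha),Eta),Zeta).
Theta and Beta form a cherry on this tree, so they are sister taxa.

Beta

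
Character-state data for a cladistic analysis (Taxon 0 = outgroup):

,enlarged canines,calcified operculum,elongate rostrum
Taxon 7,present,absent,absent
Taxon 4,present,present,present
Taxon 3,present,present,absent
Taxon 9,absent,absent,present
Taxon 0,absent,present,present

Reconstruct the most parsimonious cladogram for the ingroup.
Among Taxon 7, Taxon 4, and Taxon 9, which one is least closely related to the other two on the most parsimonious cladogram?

Character polarity is set by the outgroup: the derived state is whichever differs from the outgroup's state, so for calcified operculum, elongate rostrum the derived state is 'absent', and for the remaining characters it is 'present'.
Only Taxon 3, Taxon 4, and Taxon 7 show the derived state 'present' for enlarged canines, supporting them as a clade.
calcified operculum groups Taxon 7 and Taxon 9, which is incompatible with the clades supported by the remaining characters; treating it as convergent (homoplasy) costs fewer steps than any alternative tree.
elongate rostrum (derived state 'absent') is shared by Taxon 3 and Taxon 7 — a synapomorphy uniting that clade.
Most parsimonious ingroup topology: (Taxon 9,((Taxon 3,Taxon 7),Taxon 4)).
Taxon 7 and Taxon 4 share a more recent common ancestor with each other than either does with Taxon 9, so Taxon 9 is the least closely related of the three.

Taxon 9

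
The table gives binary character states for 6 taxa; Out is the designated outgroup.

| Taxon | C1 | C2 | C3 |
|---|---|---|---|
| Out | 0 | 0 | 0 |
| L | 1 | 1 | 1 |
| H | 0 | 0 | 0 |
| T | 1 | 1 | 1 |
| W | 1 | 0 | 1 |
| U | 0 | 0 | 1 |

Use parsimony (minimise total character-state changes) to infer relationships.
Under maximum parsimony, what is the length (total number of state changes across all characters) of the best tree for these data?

3

The outgroup has state '0' for every character, so '1' is the derived state throughout.
C1 (derived state '1') is shared by L, T, and W — a synapomorphy uniting that clade.
Only L and T show the derived state '1' for C2, supporting them as a clade.
C3: derived state '1' in L, T, U, and W only — synapomorphy for {L, T, U, W}.
Most parsimonious ingroup topology: ((((L,T),W),U),H).
Changes per character on this tree: C1: 1; C2: 1; C3: 1.
Total = 3.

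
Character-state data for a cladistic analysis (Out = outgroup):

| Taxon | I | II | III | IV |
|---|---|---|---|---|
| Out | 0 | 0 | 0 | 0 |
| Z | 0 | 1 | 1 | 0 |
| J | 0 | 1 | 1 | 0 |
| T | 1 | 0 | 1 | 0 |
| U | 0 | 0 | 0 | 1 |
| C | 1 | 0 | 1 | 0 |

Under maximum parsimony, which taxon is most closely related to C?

T

The outgroup has state '0' for every character, so '1' is the derived state throughout.
I: derived state '1' in C and T only — synapomorphy for {C, T}.
II (derived state '1') is shared by J and Z — a synapomorphy uniting that clade.
III (derived state '1') is shared by C, J, T, and Z — a synapomorphy uniting that clade.
IV (derived state '1') is unique to U (autapomorphy; uninformative for grouping).
Most parsimonious ingroup topology: (((Z,J),(T,C)),U).
C and T form a cherry on this tree, so they are sister taxa.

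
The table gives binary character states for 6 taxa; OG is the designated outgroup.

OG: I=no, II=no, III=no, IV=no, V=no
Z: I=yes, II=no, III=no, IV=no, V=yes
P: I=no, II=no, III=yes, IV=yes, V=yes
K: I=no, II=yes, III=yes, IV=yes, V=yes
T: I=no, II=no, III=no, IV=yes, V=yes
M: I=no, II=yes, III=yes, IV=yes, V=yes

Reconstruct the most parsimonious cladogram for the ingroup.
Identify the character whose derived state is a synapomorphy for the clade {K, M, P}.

The outgroup has state 'no' for every character, so 'yes' is the derived state throughout.
I: derived state 'yes' in Z only — an autapomorphy, so it tells us nothing about relationships among taxa.
Only K and M show the derived state 'yes' for II, supporting them as a clade.
III (derived state 'yes') is shared by K, M, and P — a synapomorphy uniting that clade.
IV (derived state 'yes') is shared by K, M, P, and T — a synapomorphy uniting that clade.
All ingroup taxa share the derived state 'yes' for V; it defines the ingroup but does not resolve relationships within it.
Most parsimonious ingroup topology: (Z,((P,(K,M)),T)).
The clade {K, M, P} is supported by III: its derived state 'yes' occurs in exactly those taxa and in no other taxon (including the outgroup).

III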